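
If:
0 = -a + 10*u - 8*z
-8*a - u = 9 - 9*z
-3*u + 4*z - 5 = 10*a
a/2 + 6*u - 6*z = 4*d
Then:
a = -266/715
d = -919/2860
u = 391/715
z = 522/715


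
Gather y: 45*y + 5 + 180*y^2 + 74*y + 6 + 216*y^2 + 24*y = 396*y^2 + 143*y + 11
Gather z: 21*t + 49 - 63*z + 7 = 21*t - 63*z + 56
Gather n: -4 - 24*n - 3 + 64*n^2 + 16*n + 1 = 64*n^2 - 8*n - 6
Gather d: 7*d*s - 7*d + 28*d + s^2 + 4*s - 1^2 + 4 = d*(7*s + 21) + s^2 + 4*s + 3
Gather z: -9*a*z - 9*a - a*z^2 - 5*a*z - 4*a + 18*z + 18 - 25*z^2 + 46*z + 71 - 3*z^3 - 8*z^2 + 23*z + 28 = -13*a - 3*z^3 + z^2*(-a - 33) + z*(87 - 14*a) + 117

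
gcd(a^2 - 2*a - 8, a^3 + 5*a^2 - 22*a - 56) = a^2 - 2*a - 8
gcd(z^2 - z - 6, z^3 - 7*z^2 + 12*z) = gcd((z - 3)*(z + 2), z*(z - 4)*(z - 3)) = z - 3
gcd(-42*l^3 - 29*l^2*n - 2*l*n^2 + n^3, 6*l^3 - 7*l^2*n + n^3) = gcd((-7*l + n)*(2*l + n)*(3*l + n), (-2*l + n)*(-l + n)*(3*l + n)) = 3*l + n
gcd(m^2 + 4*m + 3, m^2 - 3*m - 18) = m + 3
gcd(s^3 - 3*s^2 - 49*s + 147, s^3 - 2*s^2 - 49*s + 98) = s^2 - 49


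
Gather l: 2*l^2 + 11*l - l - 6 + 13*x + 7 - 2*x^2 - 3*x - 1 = 2*l^2 + 10*l - 2*x^2 + 10*x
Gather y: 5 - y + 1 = 6 - y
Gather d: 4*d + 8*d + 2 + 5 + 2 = 12*d + 9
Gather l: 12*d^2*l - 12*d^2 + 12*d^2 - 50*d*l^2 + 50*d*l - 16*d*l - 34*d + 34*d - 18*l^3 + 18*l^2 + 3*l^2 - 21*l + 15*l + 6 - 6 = -18*l^3 + l^2*(21 - 50*d) + l*(12*d^2 + 34*d - 6)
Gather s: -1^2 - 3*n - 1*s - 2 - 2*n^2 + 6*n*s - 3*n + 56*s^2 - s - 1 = -2*n^2 - 6*n + 56*s^2 + s*(6*n - 2) - 4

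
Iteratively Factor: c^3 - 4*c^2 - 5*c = (c)*(c^2 - 4*c - 5) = c*(c + 1)*(c - 5)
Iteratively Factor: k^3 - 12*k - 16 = (k + 2)*(k^2 - 2*k - 8) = (k + 2)^2*(k - 4)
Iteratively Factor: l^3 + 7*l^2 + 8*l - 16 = (l + 4)*(l^2 + 3*l - 4) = (l - 1)*(l + 4)*(l + 4)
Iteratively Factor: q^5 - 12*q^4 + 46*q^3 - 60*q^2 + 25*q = (q - 1)*(q^4 - 11*q^3 + 35*q^2 - 25*q) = q*(q - 1)*(q^3 - 11*q^2 + 35*q - 25) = q*(q - 5)*(q - 1)*(q^2 - 6*q + 5) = q*(q - 5)*(q - 1)^2*(q - 5)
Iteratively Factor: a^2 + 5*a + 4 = (a + 4)*(a + 1)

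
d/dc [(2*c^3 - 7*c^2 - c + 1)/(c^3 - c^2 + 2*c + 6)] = (5*c^4 + 10*c^3 + 18*c^2 - 82*c - 8)/(c^6 - 2*c^5 + 5*c^4 + 8*c^3 - 8*c^2 + 24*c + 36)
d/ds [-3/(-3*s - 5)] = -9/(3*s + 5)^2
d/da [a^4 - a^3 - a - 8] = 4*a^3 - 3*a^2 - 1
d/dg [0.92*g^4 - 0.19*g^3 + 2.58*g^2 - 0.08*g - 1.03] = 3.68*g^3 - 0.57*g^2 + 5.16*g - 0.08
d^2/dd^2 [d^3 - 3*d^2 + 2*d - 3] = 6*d - 6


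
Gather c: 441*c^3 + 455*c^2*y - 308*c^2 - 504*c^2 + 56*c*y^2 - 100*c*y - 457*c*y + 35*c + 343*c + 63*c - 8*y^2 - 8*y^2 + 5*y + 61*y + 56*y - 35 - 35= 441*c^3 + c^2*(455*y - 812) + c*(56*y^2 - 557*y + 441) - 16*y^2 + 122*y - 70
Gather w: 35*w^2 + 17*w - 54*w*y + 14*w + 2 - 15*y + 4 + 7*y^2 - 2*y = 35*w^2 + w*(31 - 54*y) + 7*y^2 - 17*y + 6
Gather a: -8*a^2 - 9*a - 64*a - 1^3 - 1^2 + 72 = -8*a^2 - 73*a + 70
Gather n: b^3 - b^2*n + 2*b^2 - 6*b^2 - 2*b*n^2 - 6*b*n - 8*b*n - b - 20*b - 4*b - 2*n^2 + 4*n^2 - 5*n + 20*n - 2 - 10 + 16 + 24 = b^3 - 4*b^2 - 25*b + n^2*(2 - 2*b) + n*(-b^2 - 14*b + 15) + 28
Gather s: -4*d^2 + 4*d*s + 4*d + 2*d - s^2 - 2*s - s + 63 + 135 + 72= -4*d^2 + 6*d - s^2 + s*(4*d - 3) + 270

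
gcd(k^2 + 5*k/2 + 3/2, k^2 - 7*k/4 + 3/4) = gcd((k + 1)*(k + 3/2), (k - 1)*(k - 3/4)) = 1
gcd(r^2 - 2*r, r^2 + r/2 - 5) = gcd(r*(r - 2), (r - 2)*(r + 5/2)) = r - 2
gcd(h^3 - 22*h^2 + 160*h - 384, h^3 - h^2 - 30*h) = h - 6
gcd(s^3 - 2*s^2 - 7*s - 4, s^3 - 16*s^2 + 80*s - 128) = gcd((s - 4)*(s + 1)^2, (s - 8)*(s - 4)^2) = s - 4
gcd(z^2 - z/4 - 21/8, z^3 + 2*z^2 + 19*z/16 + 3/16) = 1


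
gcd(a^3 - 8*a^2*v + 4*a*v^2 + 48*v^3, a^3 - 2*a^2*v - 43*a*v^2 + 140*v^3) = -a + 4*v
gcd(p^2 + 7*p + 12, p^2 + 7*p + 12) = p^2 + 7*p + 12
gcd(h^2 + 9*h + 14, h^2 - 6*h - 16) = h + 2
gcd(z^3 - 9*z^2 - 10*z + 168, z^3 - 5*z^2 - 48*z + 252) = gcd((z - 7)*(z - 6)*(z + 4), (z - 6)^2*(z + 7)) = z - 6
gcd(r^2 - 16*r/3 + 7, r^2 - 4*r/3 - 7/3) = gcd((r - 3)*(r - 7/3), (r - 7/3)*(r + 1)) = r - 7/3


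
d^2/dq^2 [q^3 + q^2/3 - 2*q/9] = 6*q + 2/3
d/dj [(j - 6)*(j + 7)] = 2*j + 1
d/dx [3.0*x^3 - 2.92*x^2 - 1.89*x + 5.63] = 9.0*x^2 - 5.84*x - 1.89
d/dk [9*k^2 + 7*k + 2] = 18*k + 7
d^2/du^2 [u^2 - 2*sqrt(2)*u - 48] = 2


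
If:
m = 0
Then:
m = 0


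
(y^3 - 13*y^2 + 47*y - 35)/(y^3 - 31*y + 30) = (y - 7)/(y + 6)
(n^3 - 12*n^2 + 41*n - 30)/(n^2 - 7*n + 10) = (n^2 - 7*n + 6)/(n - 2)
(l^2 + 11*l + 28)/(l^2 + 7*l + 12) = (l + 7)/(l + 3)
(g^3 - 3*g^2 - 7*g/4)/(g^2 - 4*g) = (g^2 - 3*g - 7/4)/(g - 4)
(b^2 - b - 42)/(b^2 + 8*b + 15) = (b^2 - b - 42)/(b^2 + 8*b + 15)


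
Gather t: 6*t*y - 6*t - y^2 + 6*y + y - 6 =t*(6*y - 6) - y^2 + 7*y - 6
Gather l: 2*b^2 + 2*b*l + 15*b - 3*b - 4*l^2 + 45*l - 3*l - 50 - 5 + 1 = 2*b^2 + 12*b - 4*l^2 + l*(2*b + 42) - 54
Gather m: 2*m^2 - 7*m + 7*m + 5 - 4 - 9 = 2*m^2 - 8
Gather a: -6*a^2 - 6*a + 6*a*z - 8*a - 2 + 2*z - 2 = -6*a^2 + a*(6*z - 14) + 2*z - 4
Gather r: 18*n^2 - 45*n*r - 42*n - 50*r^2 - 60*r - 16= 18*n^2 - 42*n - 50*r^2 + r*(-45*n - 60) - 16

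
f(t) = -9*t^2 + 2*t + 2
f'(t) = 2 - 18*t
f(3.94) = -129.83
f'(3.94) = -68.92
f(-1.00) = -9.00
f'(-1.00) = 20.00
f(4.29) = -155.06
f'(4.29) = -75.22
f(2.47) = -47.97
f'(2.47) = -42.46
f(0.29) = 1.82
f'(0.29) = -3.22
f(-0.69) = -3.66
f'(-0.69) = 14.42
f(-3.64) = -124.53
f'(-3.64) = 67.52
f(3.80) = -120.36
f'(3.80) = -66.40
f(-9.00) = -745.00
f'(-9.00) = 164.00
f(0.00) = 2.00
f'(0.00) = 2.00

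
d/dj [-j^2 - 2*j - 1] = -2*j - 2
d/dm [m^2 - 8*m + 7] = 2*m - 8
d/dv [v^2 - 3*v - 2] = 2*v - 3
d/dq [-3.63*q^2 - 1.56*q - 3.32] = -7.26*q - 1.56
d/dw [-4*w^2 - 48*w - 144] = -8*w - 48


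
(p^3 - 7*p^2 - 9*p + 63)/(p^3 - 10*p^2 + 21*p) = (p + 3)/p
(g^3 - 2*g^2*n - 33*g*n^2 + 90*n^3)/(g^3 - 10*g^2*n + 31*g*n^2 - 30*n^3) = (g + 6*n)/(g - 2*n)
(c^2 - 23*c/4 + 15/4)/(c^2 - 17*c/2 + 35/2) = (4*c - 3)/(2*(2*c - 7))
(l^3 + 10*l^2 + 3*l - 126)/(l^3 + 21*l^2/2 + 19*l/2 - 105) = 2*(l - 3)/(2*l - 5)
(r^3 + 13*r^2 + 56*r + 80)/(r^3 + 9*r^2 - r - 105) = (r^2 + 8*r + 16)/(r^2 + 4*r - 21)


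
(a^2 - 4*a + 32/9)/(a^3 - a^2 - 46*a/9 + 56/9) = (3*a - 8)/(3*a^2 + a - 14)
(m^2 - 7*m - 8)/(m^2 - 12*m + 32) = (m + 1)/(m - 4)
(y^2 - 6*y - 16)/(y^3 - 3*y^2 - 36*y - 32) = (y + 2)/(y^2 + 5*y + 4)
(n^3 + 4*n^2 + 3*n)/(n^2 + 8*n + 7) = n*(n + 3)/(n + 7)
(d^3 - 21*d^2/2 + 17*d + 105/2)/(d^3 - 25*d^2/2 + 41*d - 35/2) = (2*d + 3)/(2*d - 1)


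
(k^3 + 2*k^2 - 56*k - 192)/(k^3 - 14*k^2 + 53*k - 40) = (k^2 + 10*k + 24)/(k^2 - 6*k + 5)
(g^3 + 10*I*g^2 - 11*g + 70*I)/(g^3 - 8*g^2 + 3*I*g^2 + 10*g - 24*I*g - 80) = (g + 7*I)/(g - 8)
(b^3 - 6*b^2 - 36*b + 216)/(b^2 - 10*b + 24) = (b^2 - 36)/(b - 4)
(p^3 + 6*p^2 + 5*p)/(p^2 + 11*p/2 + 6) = 2*p*(p^2 + 6*p + 5)/(2*p^2 + 11*p + 12)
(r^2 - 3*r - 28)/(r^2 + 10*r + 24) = (r - 7)/(r + 6)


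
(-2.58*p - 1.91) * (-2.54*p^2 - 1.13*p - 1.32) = 6.5532*p^3 + 7.7668*p^2 + 5.5639*p + 2.5212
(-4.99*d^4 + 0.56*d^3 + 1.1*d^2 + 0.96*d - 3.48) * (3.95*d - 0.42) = -19.7105*d^5 + 4.3078*d^4 + 4.1098*d^3 + 3.33*d^2 - 14.1492*d + 1.4616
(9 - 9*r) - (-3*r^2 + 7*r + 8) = 3*r^2 - 16*r + 1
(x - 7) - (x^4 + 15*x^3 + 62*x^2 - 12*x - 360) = -x^4 - 15*x^3 - 62*x^2 + 13*x + 353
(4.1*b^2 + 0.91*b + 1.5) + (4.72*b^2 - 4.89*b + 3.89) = 8.82*b^2 - 3.98*b + 5.39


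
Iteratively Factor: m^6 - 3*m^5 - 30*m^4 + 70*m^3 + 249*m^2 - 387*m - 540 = (m + 4)*(m^5 - 7*m^4 - 2*m^3 + 78*m^2 - 63*m - 135) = (m - 3)*(m + 4)*(m^4 - 4*m^3 - 14*m^2 + 36*m + 45) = (m - 3)*(m + 3)*(m + 4)*(m^3 - 7*m^2 + 7*m + 15) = (m - 3)*(m + 1)*(m + 3)*(m + 4)*(m^2 - 8*m + 15) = (m - 5)*(m - 3)*(m + 1)*(m + 3)*(m + 4)*(m - 3)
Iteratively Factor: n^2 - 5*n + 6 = (n - 3)*(n - 2)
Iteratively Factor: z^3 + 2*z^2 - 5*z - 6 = (z + 3)*(z^2 - z - 2) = (z + 1)*(z + 3)*(z - 2)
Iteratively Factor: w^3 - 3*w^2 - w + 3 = (w + 1)*(w^2 - 4*w + 3) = (w - 1)*(w + 1)*(w - 3)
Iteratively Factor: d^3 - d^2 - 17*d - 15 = (d + 1)*(d^2 - 2*d - 15) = (d - 5)*(d + 1)*(d + 3)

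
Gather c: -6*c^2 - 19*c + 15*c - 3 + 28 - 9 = -6*c^2 - 4*c + 16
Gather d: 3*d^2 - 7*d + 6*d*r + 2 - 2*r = 3*d^2 + d*(6*r - 7) - 2*r + 2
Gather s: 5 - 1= 4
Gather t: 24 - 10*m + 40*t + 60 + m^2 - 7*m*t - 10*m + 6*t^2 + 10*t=m^2 - 20*m + 6*t^2 + t*(50 - 7*m) + 84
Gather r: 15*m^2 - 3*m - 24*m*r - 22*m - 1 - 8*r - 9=15*m^2 - 25*m + r*(-24*m - 8) - 10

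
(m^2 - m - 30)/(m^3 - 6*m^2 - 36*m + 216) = (m + 5)/(m^2 - 36)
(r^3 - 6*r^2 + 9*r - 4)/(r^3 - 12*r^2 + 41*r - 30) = (r^2 - 5*r + 4)/(r^2 - 11*r + 30)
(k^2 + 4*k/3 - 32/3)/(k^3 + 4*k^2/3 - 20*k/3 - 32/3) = (k + 4)/(k^2 + 4*k + 4)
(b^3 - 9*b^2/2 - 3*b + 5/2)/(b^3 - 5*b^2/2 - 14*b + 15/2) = (b + 1)/(b + 3)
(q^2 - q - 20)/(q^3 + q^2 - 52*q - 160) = (q - 5)/(q^2 - 3*q - 40)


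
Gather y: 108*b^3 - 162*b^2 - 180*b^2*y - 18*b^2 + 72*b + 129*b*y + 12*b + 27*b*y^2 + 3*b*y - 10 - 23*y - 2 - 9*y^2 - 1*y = 108*b^3 - 180*b^2 + 84*b + y^2*(27*b - 9) + y*(-180*b^2 + 132*b - 24) - 12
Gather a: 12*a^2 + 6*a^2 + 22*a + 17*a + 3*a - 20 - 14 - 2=18*a^2 + 42*a - 36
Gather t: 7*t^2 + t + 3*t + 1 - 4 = 7*t^2 + 4*t - 3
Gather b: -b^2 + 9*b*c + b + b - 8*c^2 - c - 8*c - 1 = -b^2 + b*(9*c + 2) - 8*c^2 - 9*c - 1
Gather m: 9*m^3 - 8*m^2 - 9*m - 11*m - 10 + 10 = 9*m^3 - 8*m^2 - 20*m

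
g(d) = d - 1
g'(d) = 1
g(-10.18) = -11.18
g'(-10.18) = 1.00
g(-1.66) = -2.66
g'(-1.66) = 1.00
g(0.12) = -0.88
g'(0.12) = 1.00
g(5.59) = 4.59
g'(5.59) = 1.00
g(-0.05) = -1.05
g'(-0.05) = 1.00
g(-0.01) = -1.01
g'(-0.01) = 1.00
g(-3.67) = -4.67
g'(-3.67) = 1.00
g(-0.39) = -1.39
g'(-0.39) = 1.00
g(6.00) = 5.00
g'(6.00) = 1.00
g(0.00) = -1.00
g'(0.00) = 1.00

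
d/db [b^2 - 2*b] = 2*b - 2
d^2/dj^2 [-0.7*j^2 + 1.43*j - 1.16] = -1.40000000000000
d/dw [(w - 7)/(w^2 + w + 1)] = (w^2 + w - (w - 7)*(2*w + 1) + 1)/(w^2 + w + 1)^2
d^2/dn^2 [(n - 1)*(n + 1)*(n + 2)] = 6*n + 4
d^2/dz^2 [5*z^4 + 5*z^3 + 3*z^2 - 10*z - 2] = 60*z^2 + 30*z + 6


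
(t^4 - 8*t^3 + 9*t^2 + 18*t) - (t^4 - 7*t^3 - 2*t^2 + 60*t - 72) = -t^3 + 11*t^2 - 42*t + 72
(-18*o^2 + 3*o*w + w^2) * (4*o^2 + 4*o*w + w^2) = -72*o^4 - 60*o^3*w - 2*o^2*w^2 + 7*o*w^3 + w^4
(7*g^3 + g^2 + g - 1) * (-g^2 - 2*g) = -7*g^5 - 15*g^4 - 3*g^3 - g^2 + 2*g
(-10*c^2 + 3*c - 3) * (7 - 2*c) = 20*c^3 - 76*c^2 + 27*c - 21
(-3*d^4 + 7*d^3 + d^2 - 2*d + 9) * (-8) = 24*d^4 - 56*d^3 - 8*d^2 + 16*d - 72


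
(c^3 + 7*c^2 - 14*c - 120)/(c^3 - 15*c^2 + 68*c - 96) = (c^2 + 11*c + 30)/(c^2 - 11*c + 24)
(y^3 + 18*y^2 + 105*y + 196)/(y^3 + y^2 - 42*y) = (y^2 + 11*y + 28)/(y*(y - 6))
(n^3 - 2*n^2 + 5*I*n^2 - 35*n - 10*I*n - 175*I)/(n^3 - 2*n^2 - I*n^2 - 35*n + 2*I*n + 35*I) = (n + 5*I)/(n - I)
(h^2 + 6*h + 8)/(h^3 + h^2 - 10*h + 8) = (h + 2)/(h^2 - 3*h + 2)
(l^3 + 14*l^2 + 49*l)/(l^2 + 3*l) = (l^2 + 14*l + 49)/(l + 3)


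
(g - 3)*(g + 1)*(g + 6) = g^3 + 4*g^2 - 15*g - 18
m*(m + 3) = m^2 + 3*m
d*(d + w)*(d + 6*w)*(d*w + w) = d^4*w + 7*d^3*w^2 + d^3*w + 6*d^2*w^3 + 7*d^2*w^2 + 6*d*w^3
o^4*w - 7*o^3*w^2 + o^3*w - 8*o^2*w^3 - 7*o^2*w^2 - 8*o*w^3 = o*(o - 8*w)*(o + w)*(o*w + w)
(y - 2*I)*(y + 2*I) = y^2 + 4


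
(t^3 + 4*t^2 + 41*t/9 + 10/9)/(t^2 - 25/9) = (3*t^2 + 7*t + 2)/(3*t - 5)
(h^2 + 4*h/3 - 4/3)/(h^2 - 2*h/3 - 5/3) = (-3*h^2 - 4*h + 4)/(-3*h^2 + 2*h + 5)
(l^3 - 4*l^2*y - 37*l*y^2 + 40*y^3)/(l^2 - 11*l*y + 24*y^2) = (-l^2 - 4*l*y + 5*y^2)/(-l + 3*y)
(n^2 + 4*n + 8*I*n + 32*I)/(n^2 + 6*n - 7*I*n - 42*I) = (n^2 + n*(4 + 8*I) + 32*I)/(n^2 + n*(6 - 7*I) - 42*I)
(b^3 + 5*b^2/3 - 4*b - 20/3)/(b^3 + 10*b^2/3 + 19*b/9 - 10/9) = 3*(b - 2)/(3*b - 1)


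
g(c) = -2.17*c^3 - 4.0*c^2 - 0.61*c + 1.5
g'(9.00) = -599.92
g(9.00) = -1909.92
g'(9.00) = -599.92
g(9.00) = -1909.92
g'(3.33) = -99.44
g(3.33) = -125.02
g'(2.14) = -47.54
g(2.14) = -39.39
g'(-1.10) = 0.31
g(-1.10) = 0.22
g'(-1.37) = -1.87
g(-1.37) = 0.41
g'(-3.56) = -54.64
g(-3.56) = 50.88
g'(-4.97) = -121.65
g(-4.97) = 172.12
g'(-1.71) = -5.97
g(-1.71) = 1.70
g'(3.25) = -95.37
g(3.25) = -117.22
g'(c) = -6.51*c^2 - 8.0*c - 0.61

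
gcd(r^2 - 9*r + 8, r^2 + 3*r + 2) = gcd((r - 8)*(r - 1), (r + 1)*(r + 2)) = 1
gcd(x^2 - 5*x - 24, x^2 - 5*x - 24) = x^2 - 5*x - 24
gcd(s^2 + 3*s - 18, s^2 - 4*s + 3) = s - 3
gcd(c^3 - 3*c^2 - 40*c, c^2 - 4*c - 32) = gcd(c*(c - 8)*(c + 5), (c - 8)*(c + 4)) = c - 8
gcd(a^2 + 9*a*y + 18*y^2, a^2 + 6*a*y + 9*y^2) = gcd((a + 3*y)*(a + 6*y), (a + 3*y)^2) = a + 3*y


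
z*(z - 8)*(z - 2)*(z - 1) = z^4 - 11*z^3 + 26*z^2 - 16*z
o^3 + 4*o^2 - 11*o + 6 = (o - 1)^2*(o + 6)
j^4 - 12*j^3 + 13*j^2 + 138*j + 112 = (j - 8)*(j - 7)*(j + 1)*(j + 2)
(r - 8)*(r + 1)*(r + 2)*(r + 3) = r^4 - 2*r^3 - 37*r^2 - 82*r - 48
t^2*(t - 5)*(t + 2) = t^4 - 3*t^3 - 10*t^2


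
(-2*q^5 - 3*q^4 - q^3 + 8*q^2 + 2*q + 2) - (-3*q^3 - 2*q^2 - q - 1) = -2*q^5 - 3*q^4 + 2*q^3 + 10*q^2 + 3*q + 3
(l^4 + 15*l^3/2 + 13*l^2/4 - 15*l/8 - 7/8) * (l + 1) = l^5 + 17*l^4/2 + 43*l^3/4 + 11*l^2/8 - 11*l/4 - 7/8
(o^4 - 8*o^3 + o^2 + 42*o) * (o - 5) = o^5 - 13*o^4 + 41*o^3 + 37*o^2 - 210*o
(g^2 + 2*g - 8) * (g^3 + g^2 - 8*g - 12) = g^5 + 3*g^4 - 14*g^3 - 36*g^2 + 40*g + 96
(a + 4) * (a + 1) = a^2 + 5*a + 4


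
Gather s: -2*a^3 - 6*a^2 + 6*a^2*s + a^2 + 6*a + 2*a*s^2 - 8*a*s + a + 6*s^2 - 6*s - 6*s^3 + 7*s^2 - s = -2*a^3 - 5*a^2 + 7*a - 6*s^3 + s^2*(2*a + 13) + s*(6*a^2 - 8*a - 7)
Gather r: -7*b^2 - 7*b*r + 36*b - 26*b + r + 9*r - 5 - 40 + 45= -7*b^2 + 10*b + r*(10 - 7*b)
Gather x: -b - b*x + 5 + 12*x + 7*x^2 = -b + 7*x^2 + x*(12 - b) + 5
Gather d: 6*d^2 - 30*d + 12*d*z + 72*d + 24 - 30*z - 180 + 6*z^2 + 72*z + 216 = 6*d^2 + d*(12*z + 42) + 6*z^2 + 42*z + 60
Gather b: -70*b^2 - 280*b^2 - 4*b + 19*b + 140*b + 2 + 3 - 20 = -350*b^2 + 155*b - 15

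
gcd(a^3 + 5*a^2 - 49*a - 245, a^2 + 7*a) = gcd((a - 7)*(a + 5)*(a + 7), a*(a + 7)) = a + 7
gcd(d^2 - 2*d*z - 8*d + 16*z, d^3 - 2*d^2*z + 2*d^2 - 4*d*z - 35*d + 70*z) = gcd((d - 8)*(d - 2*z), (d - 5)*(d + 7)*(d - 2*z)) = -d + 2*z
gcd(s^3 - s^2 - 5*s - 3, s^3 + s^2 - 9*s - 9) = s^2 - 2*s - 3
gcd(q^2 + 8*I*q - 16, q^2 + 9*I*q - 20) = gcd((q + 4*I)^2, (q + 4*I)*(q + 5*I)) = q + 4*I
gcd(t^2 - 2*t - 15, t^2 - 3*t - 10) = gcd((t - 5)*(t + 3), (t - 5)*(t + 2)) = t - 5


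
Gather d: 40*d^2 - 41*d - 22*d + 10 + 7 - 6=40*d^2 - 63*d + 11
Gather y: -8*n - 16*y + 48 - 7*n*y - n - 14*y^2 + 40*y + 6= -9*n - 14*y^2 + y*(24 - 7*n) + 54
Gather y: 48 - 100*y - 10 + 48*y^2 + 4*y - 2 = 48*y^2 - 96*y + 36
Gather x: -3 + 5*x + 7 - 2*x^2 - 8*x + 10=-2*x^2 - 3*x + 14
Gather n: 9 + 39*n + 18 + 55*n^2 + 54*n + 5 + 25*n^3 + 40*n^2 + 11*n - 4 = 25*n^3 + 95*n^2 + 104*n + 28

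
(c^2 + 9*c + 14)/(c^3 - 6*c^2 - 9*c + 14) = (c + 7)/(c^2 - 8*c + 7)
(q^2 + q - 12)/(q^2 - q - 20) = (q - 3)/(q - 5)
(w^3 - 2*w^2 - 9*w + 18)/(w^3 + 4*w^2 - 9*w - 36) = (w - 2)/(w + 4)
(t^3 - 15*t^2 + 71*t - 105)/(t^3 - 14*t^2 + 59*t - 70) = (t - 3)/(t - 2)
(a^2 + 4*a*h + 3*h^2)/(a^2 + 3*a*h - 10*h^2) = (a^2 + 4*a*h + 3*h^2)/(a^2 + 3*a*h - 10*h^2)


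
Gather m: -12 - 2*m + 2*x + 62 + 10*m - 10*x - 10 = 8*m - 8*x + 40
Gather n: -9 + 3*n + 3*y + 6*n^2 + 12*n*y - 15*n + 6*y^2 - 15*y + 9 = 6*n^2 + n*(12*y - 12) + 6*y^2 - 12*y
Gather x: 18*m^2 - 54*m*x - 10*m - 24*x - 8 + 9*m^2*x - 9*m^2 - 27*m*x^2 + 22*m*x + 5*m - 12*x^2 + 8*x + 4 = 9*m^2 - 5*m + x^2*(-27*m - 12) + x*(9*m^2 - 32*m - 16) - 4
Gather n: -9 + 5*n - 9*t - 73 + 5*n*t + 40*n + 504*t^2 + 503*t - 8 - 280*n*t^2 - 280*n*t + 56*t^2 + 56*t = n*(-280*t^2 - 275*t + 45) + 560*t^2 + 550*t - 90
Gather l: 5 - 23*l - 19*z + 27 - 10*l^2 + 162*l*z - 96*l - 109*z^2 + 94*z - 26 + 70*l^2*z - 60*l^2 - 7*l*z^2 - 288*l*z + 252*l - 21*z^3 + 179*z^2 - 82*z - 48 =l^2*(70*z - 70) + l*(-7*z^2 - 126*z + 133) - 21*z^3 + 70*z^2 - 7*z - 42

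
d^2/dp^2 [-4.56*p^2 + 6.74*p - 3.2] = -9.12000000000000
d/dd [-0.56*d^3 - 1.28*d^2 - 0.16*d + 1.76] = -1.68*d^2 - 2.56*d - 0.16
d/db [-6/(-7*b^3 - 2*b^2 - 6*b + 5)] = 6*(-21*b^2 - 4*b - 6)/(7*b^3 + 2*b^2 + 6*b - 5)^2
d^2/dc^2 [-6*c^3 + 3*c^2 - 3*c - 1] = 6 - 36*c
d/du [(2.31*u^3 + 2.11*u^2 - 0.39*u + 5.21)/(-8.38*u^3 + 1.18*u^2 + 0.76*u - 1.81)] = (-7.105427357601e-15*u^5 + 20.4076*u^4 - 3.0252*u^3 + 120.4999*u^2 - 19.9338*u - 3.2537)/(70.2244*u^6 - 19.7768*u^5 - 11.3452*u^4 + 32.1292*u^3 - 3.694*u^2 - 2.7512*u + 3.2761)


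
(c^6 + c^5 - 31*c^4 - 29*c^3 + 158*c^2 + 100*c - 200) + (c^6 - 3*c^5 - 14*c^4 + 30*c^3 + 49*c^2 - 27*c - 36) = 2*c^6 - 2*c^5 - 45*c^4 + c^3 + 207*c^2 + 73*c - 236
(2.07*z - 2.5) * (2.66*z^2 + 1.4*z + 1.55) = 5.5062*z^3 - 3.752*z^2 - 0.2915*z - 3.875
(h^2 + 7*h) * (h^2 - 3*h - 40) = h^4 + 4*h^3 - 61*h^2 - 280*h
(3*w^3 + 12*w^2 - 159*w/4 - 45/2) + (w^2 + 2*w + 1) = 3*w^3 + 13*w^2 - 151*w/4 - 43/2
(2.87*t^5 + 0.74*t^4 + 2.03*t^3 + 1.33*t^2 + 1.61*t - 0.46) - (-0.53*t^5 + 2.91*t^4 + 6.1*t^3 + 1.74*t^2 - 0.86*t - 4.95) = 3.4*t^5 - 2.17*t^4 - 4.07*t^3 - 0.41*t^2 + 2.47*t + 4.49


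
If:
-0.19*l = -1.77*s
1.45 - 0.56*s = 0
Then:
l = 24.12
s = 2.59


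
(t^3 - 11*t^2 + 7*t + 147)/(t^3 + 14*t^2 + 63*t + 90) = (t^2 - 14*t + 49)/(t^2 + 11*t + 30)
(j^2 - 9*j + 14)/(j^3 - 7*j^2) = (j - 2)/j^2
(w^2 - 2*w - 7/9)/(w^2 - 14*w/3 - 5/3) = (w - 7/3)/(w - 5)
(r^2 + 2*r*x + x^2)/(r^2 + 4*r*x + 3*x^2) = (r + x)/(r + 3*x)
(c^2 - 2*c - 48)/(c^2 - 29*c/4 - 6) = 4*(c + 6)/(4*c + 3)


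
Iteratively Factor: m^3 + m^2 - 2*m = (m)*(m^2 + m - 2) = m*(m + 2)*(m - 1)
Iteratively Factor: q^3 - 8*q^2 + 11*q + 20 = (q - 4)*(q^2 - 4*q - 5) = (q - 5)*(q - 4)*(q + 1)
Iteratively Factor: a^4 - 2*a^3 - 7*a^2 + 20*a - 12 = (a + 3)*(a^3 - 5*a^2 + 8*a - 4) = (a - 2)*(a + 3)*(a^2 - 3*a + 2) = (a - 2)^2*(a + 3)*(a - 1)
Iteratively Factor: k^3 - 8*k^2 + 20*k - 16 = (k - 2)*(k^2 - 6*k + 8) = (k - 2)^2*(k - 4)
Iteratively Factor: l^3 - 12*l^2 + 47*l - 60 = (l - 3)*(l^2 - 9*l + 20) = (l - 5)*(l - 3)*(l - 4)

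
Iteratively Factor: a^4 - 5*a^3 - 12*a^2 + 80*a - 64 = (a - 1)*(a^3 - 4*a^2 - 16*a + 64) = (a - 4)*(a - 1)*(a^2 - 16) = (a - 4)*(a - 1)*(a + 4)*(a - 4)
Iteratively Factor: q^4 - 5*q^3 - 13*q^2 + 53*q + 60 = (q - 5)*(q^3 - 13*q - 12) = (q - 5)*(q + 3)*(q^2 - 3*q - 4) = (q - 5)*(q - 4)*(q + 3)*(q + 1)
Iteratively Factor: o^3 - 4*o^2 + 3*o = (o - 3)*(o^2 - o) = o*(o - 3)*(o - 1)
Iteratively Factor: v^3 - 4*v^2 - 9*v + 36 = (v - 3)*(v^2 - v - 12) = (v - 3)*(v + 3)*(v - 4)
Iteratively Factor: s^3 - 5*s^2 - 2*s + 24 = (s - 4)*(s^2 - s - 6) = (s - 4)*(s + 2)*(s - 3)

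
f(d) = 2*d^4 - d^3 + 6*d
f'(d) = 8*d^3 - 3*d^2 + 6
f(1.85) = 28.20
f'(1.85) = 46.39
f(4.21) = 578.93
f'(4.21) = 549.78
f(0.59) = 3.58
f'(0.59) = 6.60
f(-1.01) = -2.95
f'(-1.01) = -5.30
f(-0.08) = -0.48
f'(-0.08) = 5.98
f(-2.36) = 61.03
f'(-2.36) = -115.86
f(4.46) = 729.39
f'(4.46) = 656.06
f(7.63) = 6380.00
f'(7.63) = 3384.91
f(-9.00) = 13797.00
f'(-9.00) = -6069.00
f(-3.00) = 171.00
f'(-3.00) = -237.00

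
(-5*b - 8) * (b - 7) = -5*b^2 + 27*b + 56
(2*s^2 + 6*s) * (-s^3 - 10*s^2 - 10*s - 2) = -2*s^5 - 26*s^4 - 80*s^3 - 64*s^2 - 12*s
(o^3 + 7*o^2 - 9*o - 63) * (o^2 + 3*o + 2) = o^5 + 10*o^4 + 14*o^3 - 76*o^2 - 207*o - 126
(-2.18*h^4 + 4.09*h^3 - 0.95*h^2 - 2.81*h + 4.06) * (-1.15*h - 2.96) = 2.507*h^5 + 1.7493*h^4 - 11.0139*h^3 + 6.0435*h^2 + 3.6486*h - 12.0176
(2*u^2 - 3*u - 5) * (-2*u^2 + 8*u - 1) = -4*u^4 + 22*u^3 - 16*u^2 - 37*u + 5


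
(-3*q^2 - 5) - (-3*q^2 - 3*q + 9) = 3*q - 14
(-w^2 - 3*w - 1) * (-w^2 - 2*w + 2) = w^4 + 5*w^3 + 5*w^2 - 4*w - 2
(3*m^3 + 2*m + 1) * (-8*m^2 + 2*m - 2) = -24*m^5 + 6*m^4 - 22*m^3 - 4*m^2 - 2*m - 2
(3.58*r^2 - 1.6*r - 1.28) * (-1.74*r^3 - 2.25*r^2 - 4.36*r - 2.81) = -6.2292*r^5 - 5.271*r^4 - 9.7816*r^3 - 0.2038*r^2 + 10.0768*r + 3.5968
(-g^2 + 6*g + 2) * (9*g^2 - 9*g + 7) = -9*g^4 + 63*g^3 - 43*g^2 + 24*g + 14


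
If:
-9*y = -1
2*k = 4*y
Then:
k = 2/9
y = 1/9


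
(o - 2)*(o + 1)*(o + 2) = o^3 + o^2 - 4*o - 4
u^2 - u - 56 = (u - 8)*(u + 7)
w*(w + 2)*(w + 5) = w^3 + 7*w^2 + 10*w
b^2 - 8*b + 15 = (b - 5)*(b - 3)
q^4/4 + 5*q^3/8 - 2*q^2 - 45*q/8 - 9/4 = (q/4 + 1/2)*(q - 3)*(q + 1/2)*(q + 3)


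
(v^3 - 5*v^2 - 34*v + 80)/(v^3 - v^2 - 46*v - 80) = (v - 2)/(v + 2)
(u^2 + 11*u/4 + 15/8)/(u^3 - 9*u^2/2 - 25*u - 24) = (u + 5/4)/(u^2 - 6*u - 16)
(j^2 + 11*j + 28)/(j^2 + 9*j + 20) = (j + 7)/(j + 5)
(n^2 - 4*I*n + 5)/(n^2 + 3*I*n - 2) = (n - 5*I)/(n + 2*I)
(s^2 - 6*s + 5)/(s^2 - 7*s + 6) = (s - 5)/(s - 6)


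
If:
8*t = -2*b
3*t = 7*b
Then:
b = 0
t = 0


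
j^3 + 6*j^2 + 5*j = j*(j + 1)*(j + 5)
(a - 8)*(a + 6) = a^2 - 2*a - 48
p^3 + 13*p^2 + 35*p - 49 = (p - 1)*(p + 7)^2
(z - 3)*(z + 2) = z^2 - z - 6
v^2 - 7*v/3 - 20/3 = (v - 4)*(v + 5/3)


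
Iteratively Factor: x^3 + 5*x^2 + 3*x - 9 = (x + 3)*(x^2 + 2*x - 3) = (x + 3)^2*(x - 1)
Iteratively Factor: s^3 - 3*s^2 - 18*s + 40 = (s + 4)*(s^2 - 7*s + 10) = (s - 2)*(s + 4)*(s - 5)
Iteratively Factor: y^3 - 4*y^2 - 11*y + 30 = (y + 3)*(y^2 - 7*y + 10) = (y - 2)*(y + 3)*(y - 5)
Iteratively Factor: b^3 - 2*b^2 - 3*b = (b - 3)*(b^2 + b) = (b - 3)*(b + 1)*(b)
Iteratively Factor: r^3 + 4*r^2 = (r)*(r^2 + 4*r) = r*(r + 4)*(r)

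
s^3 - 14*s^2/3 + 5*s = s*(s - 3)*(s - 5/3)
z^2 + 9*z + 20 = (z + 4)*(z + 5)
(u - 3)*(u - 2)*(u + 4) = u^3 - u^2 - 14*u + 24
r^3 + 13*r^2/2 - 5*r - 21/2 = (r - 3/2)*(r + 1)*(r + 7)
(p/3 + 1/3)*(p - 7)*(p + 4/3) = p^3/3 - 14*p^2/9 - 5*p - 28/9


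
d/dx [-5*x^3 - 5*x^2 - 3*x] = -15*x^2 - 10*x - 3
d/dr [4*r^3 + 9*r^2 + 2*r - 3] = 12*r^2 + 18*r + 2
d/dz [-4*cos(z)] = 4*sin(z)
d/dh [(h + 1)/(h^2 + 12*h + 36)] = (4 - h)/(h^3 + 18*h^2 + 108*h + 216)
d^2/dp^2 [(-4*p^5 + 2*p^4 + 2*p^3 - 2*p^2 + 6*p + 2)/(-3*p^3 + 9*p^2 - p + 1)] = 24*(3*p^9 - 27*p^8 + 84*p^7 - 42*p^6 + 20*p^5 + 17*p^4 + 8*p^3 - 56*p^2 + 16*p + 1)/(27*p^9 - 243*p^8 + 756*p^7 - 918*p^6 + 414*p^5 - 288*p^4 + 64*p^3 - 30*p^2 + 3*p - 1)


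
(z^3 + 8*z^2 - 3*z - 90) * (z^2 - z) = z^5 + 7*z^4 - 11*z^3 - 87*z^2 + 90*z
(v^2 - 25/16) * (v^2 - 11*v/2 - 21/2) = v^4 - 11*v^3/2 - 193*v^2/16 + 275*v/32 + 525/32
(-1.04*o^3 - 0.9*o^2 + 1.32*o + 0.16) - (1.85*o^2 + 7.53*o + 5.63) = -1.04*o^3 - 2.75*o^2 - 6.21*o - 5.47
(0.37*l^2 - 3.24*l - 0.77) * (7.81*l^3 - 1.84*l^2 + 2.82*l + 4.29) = 2.8897*l^5 - 25.9852*l^4 + 0.991300000000001*l^3 - 6.1327*l^2 - 16.071*l - 3.3033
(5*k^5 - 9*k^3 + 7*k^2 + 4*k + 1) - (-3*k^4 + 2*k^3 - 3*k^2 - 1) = 5*k^5 + 3*k^4 - 11*k^3 + 10*k^2 + 4*k + 2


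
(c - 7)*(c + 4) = c^2 - 3*c - 28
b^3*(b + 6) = b^4 + 6*b^3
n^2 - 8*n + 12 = (n - 6)*(n - 2)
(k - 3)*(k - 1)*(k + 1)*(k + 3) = k^4 - 10*k^2 + 9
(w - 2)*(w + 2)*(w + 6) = w^3 + 6*w^2 - 4*w - 24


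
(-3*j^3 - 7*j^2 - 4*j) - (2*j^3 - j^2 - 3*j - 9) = -5*j^3 - 6*j^2 - j + 9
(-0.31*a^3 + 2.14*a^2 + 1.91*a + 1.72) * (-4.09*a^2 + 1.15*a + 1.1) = 1.2679*a^5 - 9.1091*a^4 - 5.6919*a^3 - 2.4843*a^2 + 4.079*a + 1.892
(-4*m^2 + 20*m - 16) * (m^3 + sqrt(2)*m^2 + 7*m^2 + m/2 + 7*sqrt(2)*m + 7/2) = -4*m^5 - 8*m^4 - 4*sqrt(2)*m^4 - 8*sqrt(2)*m^3 + 122*m^3 - 116*m^2 + 124*sqrt(2)*m^2 - 112*sqrt(2)*m + 62*m - 56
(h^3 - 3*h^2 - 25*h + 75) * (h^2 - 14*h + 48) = h^5 - 17*h^4 + 65*h^3 + 281*h^2 - 2250*h + 3600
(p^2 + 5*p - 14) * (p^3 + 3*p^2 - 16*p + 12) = p^5 + 8*p^4 - 15*p^3 - 110*p^2 + 284*p - 168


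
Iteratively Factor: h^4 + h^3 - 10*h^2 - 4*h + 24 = (h + 2)*(h^3 - h^2 - 8*h + 12) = (h + 2)*(h + 3)*(h^2 - 4*h + 4) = (h - 2)*(h + 2)*(h + 3)*(h - 2)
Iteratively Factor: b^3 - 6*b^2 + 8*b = (b)*(b^2 - 6*b + 8) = b*(b - 4)*(b - 2)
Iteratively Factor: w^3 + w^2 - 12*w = (w)*(w^2 + w - 12) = w*(w + 4)*(w - 3)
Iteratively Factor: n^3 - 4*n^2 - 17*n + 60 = (n - 3)*(n^2 - n - 20) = (n - 3)*(n + 4)*(n - 5)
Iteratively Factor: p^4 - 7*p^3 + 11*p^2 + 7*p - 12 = (p - 3)*(p^3 - 4*p^2 - p + 4) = (p - 3)*(p + 1)*(p^2 - 5*p + 4) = (p - 4)*(p - 3)*(p + 1)*(p - 1)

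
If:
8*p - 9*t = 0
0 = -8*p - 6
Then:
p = -3/4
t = -2/3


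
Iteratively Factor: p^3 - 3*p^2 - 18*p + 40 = (p + 4)*(p^2 - 7*p + 10) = (p - 5)*(p + 4)*(p - 2)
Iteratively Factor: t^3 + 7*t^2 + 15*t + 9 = (t + 3)*(t^2 + 4*t + 3) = (t + 3)^2*(t + 1)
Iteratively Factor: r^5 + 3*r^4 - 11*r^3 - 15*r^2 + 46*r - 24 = (r - 1)*(r^4 + 4*r^3 - 7*r^2 - 22*r + 24) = (r - 2)*(r - 1)*(r^3 + 6*r^2 + 5*r - 12) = (r - 2)*(r - 1)*(r + 3)*(r^2 + 3*r - 4) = (r - 2)*(r - 1)*(r + 3)*(r + 4)*(r - 1)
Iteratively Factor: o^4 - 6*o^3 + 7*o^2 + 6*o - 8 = (o - 4)*(o^3 - 2*o^2 - o + 2) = (o - 4)*(o - 1)*(o^2 - o - 2) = (o - 4)*(o - 1)*(o + 1)*(o - 2)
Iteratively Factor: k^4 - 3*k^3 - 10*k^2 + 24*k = (k - 4)*(k^3 + k^2 - 6*k) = k*(k - 4)*(k^2 + k - 6) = k*(k - 4)*(k - 2)*(k + 3)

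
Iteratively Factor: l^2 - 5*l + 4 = (l - 1)*(l - 4)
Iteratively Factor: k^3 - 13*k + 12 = (k - 1)*(k^2 + k - 12) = (k - 1)*(k + 4)*(k - 3)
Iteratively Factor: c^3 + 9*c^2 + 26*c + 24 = (c + 4)*(c^2 + 5*c + 6) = (c + 3)*(c + 4)*(c + 2)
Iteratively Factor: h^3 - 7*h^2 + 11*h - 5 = (h - 1)*(h^2 - 6*h + 5) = (h - 1)^2*(h - 5)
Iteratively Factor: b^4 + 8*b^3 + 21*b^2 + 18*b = (b)*(b^3 + 8*b^2 + 21*b + 18) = b*(b + 3)*(b^2 + 5*b + 6) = b*(b + 2)*(b + 3)*(b + 3)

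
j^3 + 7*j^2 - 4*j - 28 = (j - 2)*(j + 2)*(j + 7)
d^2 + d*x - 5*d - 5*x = (d - 5)*(d + x)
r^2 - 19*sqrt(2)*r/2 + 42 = (r - 6*sqrt(2))*(r - 7*sqrt(2)/2)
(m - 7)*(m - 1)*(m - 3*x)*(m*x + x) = m^4*x - 3*m^3*x^2 - 7*m^3*x + 21*m^2*x^2 - m^2*x + 3*m*x^2 + 7*m*x - 21*x^2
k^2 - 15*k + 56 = (k - 8)*(k - 7)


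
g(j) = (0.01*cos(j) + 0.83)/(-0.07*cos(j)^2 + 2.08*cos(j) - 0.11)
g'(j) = (-0.14*sin(j)*cos(j) + 2.08*sin(j))*(0.01*cos(j) + 0.83)/(-0.07*cos(j)^2 + 2.08*cos(j) - 0.11)^2 - 0.01*sin(j)/(-0.07*cos(j)^2 + 2.08*cos(j) - 0.11)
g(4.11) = -0.63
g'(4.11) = -0.86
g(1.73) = -1.88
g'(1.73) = 8.84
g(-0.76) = 0.62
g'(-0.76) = -0.61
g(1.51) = 51.53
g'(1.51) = 6608.49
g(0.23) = 0.45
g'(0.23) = 0.11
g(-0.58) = 0.53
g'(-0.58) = -0.36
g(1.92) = -1.00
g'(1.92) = 2.41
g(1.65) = -3.02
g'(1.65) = 22.89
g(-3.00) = -0.37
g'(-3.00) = -0.05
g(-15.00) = -0.48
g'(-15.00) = -0.39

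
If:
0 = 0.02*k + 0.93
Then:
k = -46.50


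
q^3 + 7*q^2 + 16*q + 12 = (q + 2)^2*(q + 3)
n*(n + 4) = n^2 + 4*n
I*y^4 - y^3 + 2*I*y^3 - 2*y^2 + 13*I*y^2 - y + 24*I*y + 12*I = (y + 1)*(y - 3*I)*(y + 4*I)*(I*y + I)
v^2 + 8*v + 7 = (v + 1)*(v + 7)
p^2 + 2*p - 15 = (p - 3)*(p + 5)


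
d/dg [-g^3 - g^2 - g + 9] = -3*g^2 - 2*g - 1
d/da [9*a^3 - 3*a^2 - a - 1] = 27*a^2 - 6*a - 1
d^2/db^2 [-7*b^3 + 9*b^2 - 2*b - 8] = 18 - 42*b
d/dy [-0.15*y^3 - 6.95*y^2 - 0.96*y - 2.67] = -0.45*y^2 - 13.9*y - 0.96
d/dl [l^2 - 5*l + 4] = 2*l - 5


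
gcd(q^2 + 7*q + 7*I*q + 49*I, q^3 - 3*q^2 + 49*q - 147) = q + 7*I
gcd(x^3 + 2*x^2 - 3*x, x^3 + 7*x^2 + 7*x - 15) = x^2 + 2*x - 3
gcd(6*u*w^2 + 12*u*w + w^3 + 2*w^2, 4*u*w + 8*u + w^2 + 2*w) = w + 2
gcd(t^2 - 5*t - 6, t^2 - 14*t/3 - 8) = t - 6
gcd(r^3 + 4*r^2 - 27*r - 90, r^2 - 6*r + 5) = r - 5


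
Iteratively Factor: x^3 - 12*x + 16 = (x - 2)*(x^2 + 2*x - 8) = (x - 2)^2*(x + 4)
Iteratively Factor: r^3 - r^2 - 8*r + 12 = (r + 3)*(r^2 - 4*r + 4) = (r - 2)*(r + 3)*(r - 2)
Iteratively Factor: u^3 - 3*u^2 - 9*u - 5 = (u + 1)*(u^2 - 4*u - 5) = (u - 5)*(u + 1)*(u + 1)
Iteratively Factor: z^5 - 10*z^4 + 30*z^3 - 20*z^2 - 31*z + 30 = (z + 1)*(z^4 - 11*z^3 + 41*z^2 - 61*z + 30) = (z - 2)*(z + 1)*(z^3 - 9*z^2 + 23*z - 15) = (z - 5)*(z - 2)*(z + 1)*(z^2 - 4*z + 3) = (z - 5)*(z - 2)*(z - 1)*(z + 1)*(z - 3)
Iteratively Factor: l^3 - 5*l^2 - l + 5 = (l - 5)*(l^2 - 1) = (l - 5)*(l + 1)*(l - 1)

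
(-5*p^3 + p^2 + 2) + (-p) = -5*p^3 + p^2 - p + 2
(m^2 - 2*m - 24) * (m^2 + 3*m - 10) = m^4 + m^3 - 40*m^2 - 52*m + 240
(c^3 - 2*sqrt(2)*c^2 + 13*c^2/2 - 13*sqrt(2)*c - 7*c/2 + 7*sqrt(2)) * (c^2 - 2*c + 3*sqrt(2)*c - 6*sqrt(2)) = c^5 + sqrt(2)*c^4 + 9*c^4/2 - 57*c^3/2 + 9*sqrt(2)*c^3/2 - 47*c^2 - 33*sqrt(2)*c^2/2 + 7*sqrt(2)*c + 198*c - 84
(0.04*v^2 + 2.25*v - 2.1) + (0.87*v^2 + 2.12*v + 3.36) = 0.91*v^2 + 4.37*v + 1.26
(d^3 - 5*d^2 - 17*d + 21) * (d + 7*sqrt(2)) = d^4 - 5*d^3 + 7*sqrt(2)*d^3 - 35*sqrt(2)*d^2 - 17*d^2 - 119*sqrt(2)*d + 21*d + 147*sqrt(2)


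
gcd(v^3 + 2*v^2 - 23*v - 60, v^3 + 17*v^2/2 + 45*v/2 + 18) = v^2 + 7*v + 12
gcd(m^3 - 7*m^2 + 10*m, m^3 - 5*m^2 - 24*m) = m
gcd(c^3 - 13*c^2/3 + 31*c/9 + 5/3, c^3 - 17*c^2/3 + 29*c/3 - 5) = c^2 - 14*c/3 + 5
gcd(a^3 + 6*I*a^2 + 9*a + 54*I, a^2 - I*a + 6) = a - 3*I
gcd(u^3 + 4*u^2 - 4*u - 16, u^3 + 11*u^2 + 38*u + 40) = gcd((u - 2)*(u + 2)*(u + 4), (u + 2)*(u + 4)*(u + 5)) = u^2 + 6*u + 8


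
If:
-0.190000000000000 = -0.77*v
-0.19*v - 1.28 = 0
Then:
No Solution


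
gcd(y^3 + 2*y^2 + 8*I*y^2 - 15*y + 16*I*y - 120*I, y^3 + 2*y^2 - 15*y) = y^2 + 2*y - 15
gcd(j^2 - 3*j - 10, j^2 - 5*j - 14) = j + 2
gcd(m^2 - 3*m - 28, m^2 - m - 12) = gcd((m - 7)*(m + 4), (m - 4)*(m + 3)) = 1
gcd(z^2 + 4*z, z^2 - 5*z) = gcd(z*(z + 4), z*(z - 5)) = z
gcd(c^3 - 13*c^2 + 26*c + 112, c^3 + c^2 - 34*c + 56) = 1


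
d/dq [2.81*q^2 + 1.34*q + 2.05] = 5.62*q + 1.34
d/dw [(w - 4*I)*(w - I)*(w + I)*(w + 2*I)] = 4*w^3 - 6*I*w^2 + 18*w - 2*I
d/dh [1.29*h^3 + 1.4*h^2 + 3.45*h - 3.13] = 3.87*h^2 + 2.8*h + 3.45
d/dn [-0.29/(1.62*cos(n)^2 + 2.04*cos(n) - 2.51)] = -(0.9396*cos(n) + 0.5916)*sin(n)/(1.62*cos(n)^2 + 2.04*cos(n) - 2.51)^2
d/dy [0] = 0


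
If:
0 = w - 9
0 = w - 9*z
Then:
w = 9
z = 1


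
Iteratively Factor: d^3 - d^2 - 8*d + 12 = (d - 2)*(d^2 + d - 6) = (d - 2)*(d + 3)*(d - 2)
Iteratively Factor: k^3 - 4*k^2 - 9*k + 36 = (k - 3)*(k^2 - k - 12) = (k - 4)*(k - 3)*(k + 3)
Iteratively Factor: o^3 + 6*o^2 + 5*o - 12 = (o + 4)*(o^2 + 2*o - 3) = (o + 3)*(o + 4)*(o - 1)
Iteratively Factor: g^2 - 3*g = (g)*(g - 3)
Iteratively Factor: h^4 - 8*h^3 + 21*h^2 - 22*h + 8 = (h - 4)*(h^3 - 4*h^2 + 5*h - 2) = (h - 4)*(h - 1)*(h^2 - 3*h + 2) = (h - 4)*(h - 2)*(h - 1)*(h - 1)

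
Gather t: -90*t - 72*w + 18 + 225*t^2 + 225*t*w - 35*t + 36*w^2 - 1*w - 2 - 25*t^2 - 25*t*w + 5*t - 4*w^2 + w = 200*t^2 + t*(200*w - 120) + 32*w^2 - 72*w + 16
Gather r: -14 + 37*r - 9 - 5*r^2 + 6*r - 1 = -5*r^2 + 43*r - 24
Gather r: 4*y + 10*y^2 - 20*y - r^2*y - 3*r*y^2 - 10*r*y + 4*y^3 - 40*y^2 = -r^2*y + r*(-3*y^2 - 10*y) + 4*y^3 - 30*y^2 - 16*y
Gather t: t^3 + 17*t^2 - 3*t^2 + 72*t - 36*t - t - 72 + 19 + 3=t^3 + 14*t^2 + 35*t - 50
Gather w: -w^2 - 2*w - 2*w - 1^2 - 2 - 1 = -w^2 - 4*w - 4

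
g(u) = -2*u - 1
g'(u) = -2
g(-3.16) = 5.32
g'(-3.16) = -2.00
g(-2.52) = 4.04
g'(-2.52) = -2.00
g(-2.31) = 3.62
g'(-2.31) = -2.00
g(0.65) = -2.30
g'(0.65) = -2.00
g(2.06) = -5.12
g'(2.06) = -2.00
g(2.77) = -6.54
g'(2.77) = -2.00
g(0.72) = -2.44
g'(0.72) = -2.00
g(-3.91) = 6.82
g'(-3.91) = -2.00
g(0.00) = -1.00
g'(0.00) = -2.00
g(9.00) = -19.00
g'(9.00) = -2.00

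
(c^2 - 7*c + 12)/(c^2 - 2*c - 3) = (c - 4)/(c + 1)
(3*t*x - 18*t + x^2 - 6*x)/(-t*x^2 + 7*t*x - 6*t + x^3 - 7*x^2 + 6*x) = (3*t + x)/(-t*x + t + x^2 - x)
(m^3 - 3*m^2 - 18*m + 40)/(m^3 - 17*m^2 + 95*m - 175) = (m^2 + 2*m - 8)/(m^2 - 12*m + 35)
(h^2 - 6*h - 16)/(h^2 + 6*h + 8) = (h - 8)/(h + 4)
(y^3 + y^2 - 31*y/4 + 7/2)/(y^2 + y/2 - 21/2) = (y^2 - 5*y/2 + 1)/(y - 3)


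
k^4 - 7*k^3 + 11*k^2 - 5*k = k*(k - 5)*(k - 1)^2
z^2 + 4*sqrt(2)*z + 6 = (z + sqrt(2))*(z + 3*sqrt(2))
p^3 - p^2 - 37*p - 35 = (p - 7)*(p + 1)*(p + 5)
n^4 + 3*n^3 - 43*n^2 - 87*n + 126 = (n - 6)*(n - 1)*(n + 3)*(n + 7)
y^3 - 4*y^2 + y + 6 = (y - 3)*(y - 2)*(y + 1)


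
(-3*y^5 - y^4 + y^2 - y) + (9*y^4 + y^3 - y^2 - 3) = -3*y^5 + 8*y^4 + y^3 - y - 3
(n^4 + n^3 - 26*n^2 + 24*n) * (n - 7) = n^5 - 6*n^4 - 33*n^3 + 206*n^2 - 168*n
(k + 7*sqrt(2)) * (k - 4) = k^2 - 4*k + 7*sqrt(2)*k - 28*sqrt(2)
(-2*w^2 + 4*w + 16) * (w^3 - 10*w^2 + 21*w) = -2*w^5 + 24*w^4 - 66*w^3 - 76*w^2 + 336*w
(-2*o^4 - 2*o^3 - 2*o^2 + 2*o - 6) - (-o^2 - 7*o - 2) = -2*o^4 - 2*o^3 - o^2 + 9*o - 4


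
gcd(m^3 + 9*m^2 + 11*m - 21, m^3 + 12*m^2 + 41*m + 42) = m^2 + 10*m + 21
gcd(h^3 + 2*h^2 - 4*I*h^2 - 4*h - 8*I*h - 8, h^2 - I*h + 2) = h - 2*I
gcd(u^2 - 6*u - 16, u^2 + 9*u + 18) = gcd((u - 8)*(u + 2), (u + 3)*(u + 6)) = 1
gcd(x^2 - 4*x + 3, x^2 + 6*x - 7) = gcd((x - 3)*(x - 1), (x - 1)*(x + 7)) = x - 1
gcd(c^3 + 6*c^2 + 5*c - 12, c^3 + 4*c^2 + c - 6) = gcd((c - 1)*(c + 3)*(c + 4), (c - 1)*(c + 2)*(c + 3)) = c^2 + 2*c - 3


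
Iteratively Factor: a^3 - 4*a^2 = (a)*(a^2 - 4*a) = a^2*(a - 4)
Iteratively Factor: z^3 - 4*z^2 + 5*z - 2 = (z - 2)*(z^2 - 2*z + 1) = (z - 2)*(z - 1)*(z - 1)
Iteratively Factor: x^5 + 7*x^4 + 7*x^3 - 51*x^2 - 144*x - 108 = (x - 3)*(x^4 + 10*x^3 + 37*x^2 + 60*x + 36) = (x - 3)*(x + 2)*(x^3 + 8*x^2 + 21*x + 18) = (x - 3)*(x + 2)^2*(x^2 + 6*x + 9) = (x - 3)*(x + 2)^2*(x + 3)*(x + 3)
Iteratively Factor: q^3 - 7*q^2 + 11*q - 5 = (q - 1)*(q^2 - 6*q + 5) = (q - 1)^2*(q - 5)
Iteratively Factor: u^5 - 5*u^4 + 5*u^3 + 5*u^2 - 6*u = (u - 1)*(u^4 - 4*u^3 + u^2 + 6*u) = (u - 2)*(u - 1)*(u^3 - 2*u^2 - 3*u) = u*(u - 2)*(u - 1)*(u^2 - 2*u - 3) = u*(u - 3)*(u - 2)*(u - 1)*(u + 1)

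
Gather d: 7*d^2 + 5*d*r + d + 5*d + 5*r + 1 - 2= 7*d^2 + d*(5*r + 6) + 5*r - 1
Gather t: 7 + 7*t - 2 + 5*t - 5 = 12*t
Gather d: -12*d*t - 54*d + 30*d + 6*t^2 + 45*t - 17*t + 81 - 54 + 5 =d*(-12*t - 24) + 6*t^2 + 28*t + 32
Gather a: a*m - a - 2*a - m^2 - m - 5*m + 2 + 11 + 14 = a*(m - 3) - m^2 - 6*m + 27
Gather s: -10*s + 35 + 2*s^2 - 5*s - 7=2*s^2 - 15*s + 28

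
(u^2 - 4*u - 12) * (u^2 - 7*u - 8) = u^4 - 11*u^3 + 8*u^2 + 116*u + 96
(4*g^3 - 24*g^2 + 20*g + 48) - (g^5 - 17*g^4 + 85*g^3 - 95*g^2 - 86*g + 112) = -g^5 + 17*g^4 - 81*g^3 + 71*g^2 + 106*g - 64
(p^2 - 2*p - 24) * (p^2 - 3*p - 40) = p^4 - 5*p^3 - 58*p^2 + 152*p + 960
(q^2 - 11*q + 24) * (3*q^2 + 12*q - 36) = 3*q^4 - 21*q^3 - 96*q^2 + 684*q - 864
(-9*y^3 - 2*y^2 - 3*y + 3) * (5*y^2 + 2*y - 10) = -45*y^5 - 28*y^4 + 71*y^3 + 29*y^2 + 36*y - 30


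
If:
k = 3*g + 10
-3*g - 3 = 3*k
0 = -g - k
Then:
No Solution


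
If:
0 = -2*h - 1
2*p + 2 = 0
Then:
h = -1/2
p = -1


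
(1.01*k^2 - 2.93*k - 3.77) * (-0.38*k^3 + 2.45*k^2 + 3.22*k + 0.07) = -0.3838*k^5 + 3.5879*k^4 - 2.4937*k^3 - 18.6004*k^2 - 12.3445*k - 0.2639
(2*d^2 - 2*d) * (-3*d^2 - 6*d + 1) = -6*d^4 - 6*d^3 + 14*d^2 - 2*d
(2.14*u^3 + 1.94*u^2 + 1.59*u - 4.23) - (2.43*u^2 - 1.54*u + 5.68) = 2.14*u^3 - 0.49*u^2 + 3.13*u - 9.91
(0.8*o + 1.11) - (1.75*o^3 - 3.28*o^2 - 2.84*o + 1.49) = -1.75*o^3 + 3.28*o^2 + 3.64*o - 0.38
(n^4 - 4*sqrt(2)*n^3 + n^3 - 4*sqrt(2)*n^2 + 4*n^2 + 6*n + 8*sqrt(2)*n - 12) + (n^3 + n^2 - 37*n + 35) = n^4 - 4*sqrt(2)*n^3 + 2*n^3 - 4*sqrt(2)*n^2 + 5*n^2 - 31*n + 8*sqrt(2)*n + 23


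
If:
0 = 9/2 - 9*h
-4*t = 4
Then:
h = 1/2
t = -1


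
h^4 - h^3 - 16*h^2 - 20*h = h*(h - 5)*(h + 2)^2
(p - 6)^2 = p^2 - 12*p + 36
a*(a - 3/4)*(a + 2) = a^3 + 5*a^2/4 - 3*a/2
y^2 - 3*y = y*(y - 3)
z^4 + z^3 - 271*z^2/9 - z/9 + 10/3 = (z - 5)*(z - 1/3)*(z + 1/3)*(z + 6)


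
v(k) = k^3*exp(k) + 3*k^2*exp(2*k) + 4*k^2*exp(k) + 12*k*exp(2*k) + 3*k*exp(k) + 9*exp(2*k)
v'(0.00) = 33.00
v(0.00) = 9.00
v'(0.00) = 33.00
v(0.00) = 9.00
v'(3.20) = 116309.35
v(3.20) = 49060.38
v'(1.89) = 5105.62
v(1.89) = 2034.44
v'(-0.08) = 25.55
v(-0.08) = 6.67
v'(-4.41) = 0.06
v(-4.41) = -0.26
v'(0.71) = 254.64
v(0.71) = 87.90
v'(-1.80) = -0.12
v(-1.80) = 0.21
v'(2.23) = 11644.09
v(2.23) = 4733.41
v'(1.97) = 6205.22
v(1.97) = 2485.47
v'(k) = k^3*exp(k) + 6*k^2*exp(2*k) + 7*k^2*exp(k) + 30*k*exp(2*k) + 11*k*exp(k) + 30*exp(2*k) + 3*exp(k)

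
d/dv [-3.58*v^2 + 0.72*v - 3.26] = 0.72 - 7.16*v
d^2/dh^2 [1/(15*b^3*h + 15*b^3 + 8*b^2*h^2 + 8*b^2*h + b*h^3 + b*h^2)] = 2*(-(8*b + 3*h + 1)*(15*b^2*h + 15*b^2 + 8*b*h^2 + 8*b*h + h^3 + h^2) + (15*b^2 + 16*b*h + 8*b + 3*h^2 + 2*h)^2)/(b*(15*b^2*h + 15*b^2 + 8*b*h^2 + 8*b*h + h^3 + h^2)^3)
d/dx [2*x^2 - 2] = 4*x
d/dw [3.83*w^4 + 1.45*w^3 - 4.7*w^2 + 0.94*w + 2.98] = 15.32*w^3 + 4.35*w^2 - 9.4*w + 0.94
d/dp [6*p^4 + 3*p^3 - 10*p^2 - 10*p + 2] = 24*p^3 + 9*p^2 - 20*p - 10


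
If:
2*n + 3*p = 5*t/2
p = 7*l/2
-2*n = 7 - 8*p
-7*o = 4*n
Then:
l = 5*t/77 + 2/11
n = 10*t/11 - 21/22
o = 6/11 - 40*t/77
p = 5*t/22 + 7/11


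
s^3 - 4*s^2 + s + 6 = (s - 3)*(s - 2)*(s + 1)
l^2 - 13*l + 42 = (l - 7)*(l - 6)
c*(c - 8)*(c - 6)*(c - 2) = c^4 - 16*c^3 + 76*c^2 - 96*c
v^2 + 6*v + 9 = (v + 3)^2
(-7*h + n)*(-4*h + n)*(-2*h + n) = -56*h^3 + 50*h^2*n - 13*h*n^2 + n^3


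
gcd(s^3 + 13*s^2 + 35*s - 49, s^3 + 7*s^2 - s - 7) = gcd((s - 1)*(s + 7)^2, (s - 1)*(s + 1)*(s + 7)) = s^2 + 6*s - 7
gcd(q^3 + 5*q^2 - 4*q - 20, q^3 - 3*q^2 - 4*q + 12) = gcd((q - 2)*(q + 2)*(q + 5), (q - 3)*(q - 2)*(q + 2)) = q^2 - 4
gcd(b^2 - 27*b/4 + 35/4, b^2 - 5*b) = b - 5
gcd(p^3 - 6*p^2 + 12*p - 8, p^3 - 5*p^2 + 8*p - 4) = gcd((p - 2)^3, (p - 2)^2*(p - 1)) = p^2 - 4*p + 4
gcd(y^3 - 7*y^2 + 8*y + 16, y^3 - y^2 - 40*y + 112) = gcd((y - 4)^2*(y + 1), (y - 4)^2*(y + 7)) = y^2 - 8*y + 16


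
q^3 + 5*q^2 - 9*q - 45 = (q - 3)*(q + 3)*(q + 5)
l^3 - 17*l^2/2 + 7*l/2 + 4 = (l - 8)*(l - 1)*(l + 1/2)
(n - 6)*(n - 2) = n^2 - 8*n + 12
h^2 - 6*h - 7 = (h - 7)*(h + 1)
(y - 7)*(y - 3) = y^2 - 10*y + 21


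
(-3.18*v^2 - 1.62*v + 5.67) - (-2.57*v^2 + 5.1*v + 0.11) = -0.61*v^2 - 6.72*v + 5.56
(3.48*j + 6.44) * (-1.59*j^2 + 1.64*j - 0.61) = -5.5332*j^3 - 4.5324*j^2 + 8.4388*j - 3.9284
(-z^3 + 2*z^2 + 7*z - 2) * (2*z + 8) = -2*z^4 - 4*z^3 + 30*z^2 + 52*z - 16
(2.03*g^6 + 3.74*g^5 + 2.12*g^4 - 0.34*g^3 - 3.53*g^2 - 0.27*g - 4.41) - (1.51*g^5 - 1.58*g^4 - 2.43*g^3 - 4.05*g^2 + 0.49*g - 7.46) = 2.03*g^6 + 2.23*g^5 + 3.7*g^4 + 2.09*g^3 + 0.52*g^2 - 0.76*g + 3.05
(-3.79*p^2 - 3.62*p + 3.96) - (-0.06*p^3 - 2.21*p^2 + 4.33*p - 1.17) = 0.06*p^3 - 1.58*p^2 - 7.95*p + 5.13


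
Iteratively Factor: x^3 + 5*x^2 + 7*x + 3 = (x + 1)*(x^2 + 4*x + 3) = (x + 1)^2*(x + 3)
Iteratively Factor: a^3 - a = (a + 1)*(a^2 - a) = (a - 1)*(a + 1)*(a)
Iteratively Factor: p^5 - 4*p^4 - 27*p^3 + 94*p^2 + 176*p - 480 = (p - 5)*(p^4 + p^3 - 22*p^2 - 16*p + 96) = (p - 5)*(p + 3)*(p^3 - 2*p^2 - 16*p + 32) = (p - 5)*(p + 3)*(p + 4)*(p^2 - 6*p + 8) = (p - 5)*(p - 2)*(p + 3)*(p + 4)*(p - 4)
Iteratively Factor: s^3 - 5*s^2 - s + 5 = (s - 1)*(s^2 - 4*s - 5) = (s - 1)*(s + 1)*(s - 5)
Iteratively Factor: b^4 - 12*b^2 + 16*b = (b - 2)*(b^3 + 2*b^2 - 8*b) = (b - 2)*(b + 4)*(b^2 - 2*b) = b*(b - 2)*(b + 4)*(b - 2)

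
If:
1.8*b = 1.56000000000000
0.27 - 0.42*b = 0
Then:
No Solution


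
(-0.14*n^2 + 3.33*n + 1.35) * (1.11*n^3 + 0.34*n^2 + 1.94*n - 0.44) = -0.1554*n^5 + 3.6487*n^4 + 2.3591*n^3 + 6.9808*n^2 + 1.1538*n - 0.594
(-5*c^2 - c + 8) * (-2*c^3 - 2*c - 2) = 10*c^5 + 2*c^4 - 6*c^3 + 12*c^2 - 14*c - 16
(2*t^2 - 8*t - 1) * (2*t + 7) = 4*t^3 - 2*t^2 - 58*t - 7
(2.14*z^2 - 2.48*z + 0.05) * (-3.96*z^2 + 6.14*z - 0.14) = -8.4744*z^4 + 22.9604*z^3 - 15.7248*z^2 + 0.6542*z - 0.007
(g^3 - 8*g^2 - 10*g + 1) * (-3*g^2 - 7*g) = -3*g^5 + 17*g^4 + 86*g^3 + 67*g^2 - 7*g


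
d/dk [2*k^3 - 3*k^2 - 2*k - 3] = 6*k^2 - 6*k - 2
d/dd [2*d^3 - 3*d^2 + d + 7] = 6*d^2 - 6*d + 1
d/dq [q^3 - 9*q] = 3*q^2 - 9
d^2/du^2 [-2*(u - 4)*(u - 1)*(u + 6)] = -12*u - 4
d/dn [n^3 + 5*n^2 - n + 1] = 3*n^2 + 10*n - 1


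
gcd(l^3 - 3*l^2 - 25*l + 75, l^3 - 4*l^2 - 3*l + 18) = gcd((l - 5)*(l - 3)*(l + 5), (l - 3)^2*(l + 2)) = l - 3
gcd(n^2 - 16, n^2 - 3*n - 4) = n - 4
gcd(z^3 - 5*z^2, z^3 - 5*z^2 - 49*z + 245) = z - 5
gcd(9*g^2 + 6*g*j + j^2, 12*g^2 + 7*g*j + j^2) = 3*g + j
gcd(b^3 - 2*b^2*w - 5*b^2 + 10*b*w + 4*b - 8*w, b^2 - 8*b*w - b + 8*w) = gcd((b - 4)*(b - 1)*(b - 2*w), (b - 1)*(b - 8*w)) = b - 1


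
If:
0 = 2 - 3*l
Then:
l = 2/3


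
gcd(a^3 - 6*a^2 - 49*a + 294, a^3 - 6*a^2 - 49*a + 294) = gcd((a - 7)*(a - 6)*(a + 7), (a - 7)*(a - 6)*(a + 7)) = a^3 - 6*a^2 - 49*a + 294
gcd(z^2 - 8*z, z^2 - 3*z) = z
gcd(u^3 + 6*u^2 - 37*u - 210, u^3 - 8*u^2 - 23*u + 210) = u^2 - u - 30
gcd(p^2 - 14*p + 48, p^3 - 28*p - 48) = p - 6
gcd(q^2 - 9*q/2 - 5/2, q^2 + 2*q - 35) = q - 5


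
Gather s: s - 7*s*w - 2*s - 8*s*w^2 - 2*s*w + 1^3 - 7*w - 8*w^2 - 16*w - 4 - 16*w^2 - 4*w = s*(-8*w^2 - 9*w - 1) - 24*w^2 - 27*w - 3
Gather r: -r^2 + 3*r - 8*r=-r^2 - 5*r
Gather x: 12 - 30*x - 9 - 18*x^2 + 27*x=-18*x^2 - 3*x + 3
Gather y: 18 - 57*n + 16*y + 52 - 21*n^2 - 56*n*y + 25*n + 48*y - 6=-21*n^2 - 32*n + y*(64 - 56*n) + 64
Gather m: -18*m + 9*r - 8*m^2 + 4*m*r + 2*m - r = -8*m^2 + m*(4*r - 16) + 8*r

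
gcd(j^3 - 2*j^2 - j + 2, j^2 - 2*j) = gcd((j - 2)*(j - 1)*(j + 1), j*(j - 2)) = j - 2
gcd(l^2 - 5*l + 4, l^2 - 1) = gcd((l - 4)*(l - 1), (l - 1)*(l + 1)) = l - 1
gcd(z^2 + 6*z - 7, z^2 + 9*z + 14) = z + 7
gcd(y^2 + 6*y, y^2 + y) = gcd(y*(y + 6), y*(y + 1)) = y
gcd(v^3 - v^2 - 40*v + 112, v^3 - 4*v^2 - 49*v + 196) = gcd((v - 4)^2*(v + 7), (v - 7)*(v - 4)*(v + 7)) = v^2 + 3*v - 28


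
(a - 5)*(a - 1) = a^2 - 6*a + 5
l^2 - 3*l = l*(l - 3)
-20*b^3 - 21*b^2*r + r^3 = (-5*b + r)*(b + r)*(4*b + r)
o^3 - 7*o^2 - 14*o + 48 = (o - 8)*(o - 2)*(o + 3)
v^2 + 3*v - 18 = (v - 3)*(v + 6)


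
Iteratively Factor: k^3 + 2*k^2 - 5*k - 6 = (k - 2)*(k^2 + 4*k + 3) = (k - 2)*(k + 3)*(k + 1)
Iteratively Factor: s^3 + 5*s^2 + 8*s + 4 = (s + 1)*(s^2 + 4*s + 4) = (s + 1)*(s + 2)*(s + 2)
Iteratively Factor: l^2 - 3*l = (l)*(l - 3)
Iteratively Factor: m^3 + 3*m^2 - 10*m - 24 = (m - 3)*(m^2 + 6*m + 8) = (m - 3)*(m + 4)*(m + 2)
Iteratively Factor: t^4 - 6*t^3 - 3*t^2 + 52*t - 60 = (t + 3)*(t^3 - 9*t^2 + 24*t - 20) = (t - 5)*(t + 3)*(t^2 - 4*t + 4) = (t - 5)*(t - 2)*(t + 3)*(t - 2)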